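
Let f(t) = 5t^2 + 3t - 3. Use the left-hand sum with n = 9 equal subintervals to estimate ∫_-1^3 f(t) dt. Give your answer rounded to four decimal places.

Δt = (3 − (-1))/9 = 4/9.
Left endpoints: -1, -5/9, -1/9, 1/3, 7/9, 11/9, 5/3, 19/9, 23/9.
f(-1) = -1, f(-5/9) = -253/81, f(-1/9) = -265/81, f(1/3) = -13/9, f(7/9) = 191/81, f(11/9) = 659/81, f(5/3) = 143/9, f(19/9) = 2075/81, f(23/9) = 3023/81.
Sum = Δt · [f(-1) + f(-5/9) + f(-1/9) + ...].
Sum ≈ 35.7695.

35.7695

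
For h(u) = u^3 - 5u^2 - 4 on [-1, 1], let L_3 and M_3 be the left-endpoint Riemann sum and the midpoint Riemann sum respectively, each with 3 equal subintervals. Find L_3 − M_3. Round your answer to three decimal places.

L_3 ≈ -12.74074.
M_3 ≈ -10.96296.
L_3 − M_3 ≈ -1.778.

-1.778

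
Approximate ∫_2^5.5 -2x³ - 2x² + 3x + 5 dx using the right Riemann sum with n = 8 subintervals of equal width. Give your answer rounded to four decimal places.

-579.4517

Δx = (5.5 − 2)/8 = 0.4375.
Right endpoints: 2.4375, 2.875, 3.3125, 3.75, 4.1875, 4.625, 5.0625, 5.5.
f(2.4375) = -58439/2048, f(2.875) = -50.43359375, f(3.3125) = -163229/2048, f(3.75) = -117.34375, f(4.1875) = -336619/2048, f(4.625) = -221.76953125, f(5.0625) = -595073/2048, f(5.5) = -371.75.
Sum = Δx · [f(2.4375) + f(2.875) + f(3.3125) + ...].
Sum ≈ -579.4517.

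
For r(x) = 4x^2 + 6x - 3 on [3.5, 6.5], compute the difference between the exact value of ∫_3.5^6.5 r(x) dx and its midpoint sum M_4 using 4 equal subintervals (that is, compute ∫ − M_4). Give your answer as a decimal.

0.5625

Exact integral: ∫_3.5^6.5 r(x) dx = 390.
M_4 = 389.4375.
Error = 390 − 389.4375 = 0.5625.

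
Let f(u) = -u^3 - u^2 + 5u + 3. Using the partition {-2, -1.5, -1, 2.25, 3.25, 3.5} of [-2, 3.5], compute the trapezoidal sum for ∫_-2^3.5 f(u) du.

-31.22265625

Subinterval widths: 0.5, 0.5, 3.25, 1, 0.25.
f(-2) = -3, f(-1.5) = -3.375, f(-1) = -2, f(2.25) = -2.203125, f(3.25) = -25.640625, f(3.5) = -34.625.
On each subinterval the trapezoid contributes (Δu_i/2)·[f(u_{i-1}) + f(u_i)].
Sum = -31.22265625.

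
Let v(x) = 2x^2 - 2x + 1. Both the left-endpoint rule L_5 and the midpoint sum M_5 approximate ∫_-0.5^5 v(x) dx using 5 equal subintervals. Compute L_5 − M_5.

-17.8475

L_5 = 45.21.
M_5 = 63.0575.
L_5 − M_5 = -17.8475.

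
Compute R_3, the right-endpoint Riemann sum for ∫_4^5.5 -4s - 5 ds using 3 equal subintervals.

Δs = (5.5 − 4)/3 = 0.5.
Right endpoints: 4.5, 5, 5.5.
f(4.5) = -23, f(5) = -25, f(5.5) = -27.
Sum = Δs · [f(4.5) + f(5) + f(5.5)].
Sum = -37.5.

-37.5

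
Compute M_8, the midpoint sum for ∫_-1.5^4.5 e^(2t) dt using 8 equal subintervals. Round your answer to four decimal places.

3695.2158

Δt = (4.5 − (-1.5))/8 = 0.75.
Midpoints: -1.125, -0.375, 0.375, 1.125, 1.875, 2.625, 3.375, 4.125.
f(-1.125) ≈ 0.1054, f(-0.375) ≈ 0.4724, f(0.375) ≈ 2.1170, f(1.125) ≈ 9.4877, f(1.875) ≈ 42.5211, f(2.625) ≈ 190.5663, f(3.375) ≈ 854.0588, f(4.125) ≈ 3827.6258.
Sum = Δt · [f(-1.125) + f(-0.375) + f(0.375) + ...].
Sum ≈ 3695.2158.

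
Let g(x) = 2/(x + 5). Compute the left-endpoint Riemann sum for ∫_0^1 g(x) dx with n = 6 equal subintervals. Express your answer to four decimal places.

0.3703

Δx = (1 − 0)/6 = 1/6.
Left endpoints: 0, 1/6, 1/3, 0.5, 2/3, 5/6.
g(0) = 0.4, g(1/6) = 12/31, g(1/3) = 0.375, g(0.5) = 4/11, g(2/3) = 6/17, g(5/6) = 12/35.
Sum = Δx · [g(0) + g(1/6) + g(1/3) + ...].
Sum ≈ 0.3703.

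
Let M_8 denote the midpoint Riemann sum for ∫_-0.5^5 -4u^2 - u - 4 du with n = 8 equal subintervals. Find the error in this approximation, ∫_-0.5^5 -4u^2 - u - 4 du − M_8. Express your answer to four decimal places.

Exact integral: ∫_-0.5^5 f(u) du ≈ -201.208333.
M_8 ≈ -200.341797.
Error ≈ -201.208333 − (-200.341797) ≈ -0.8665.

-0.8665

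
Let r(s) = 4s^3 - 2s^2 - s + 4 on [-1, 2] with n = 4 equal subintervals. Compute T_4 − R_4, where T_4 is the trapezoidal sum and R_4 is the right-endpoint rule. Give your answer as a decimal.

T_4 = 20.625.
R_4 = 30.75.
T_4 − R_4 = -10.125.

-10.125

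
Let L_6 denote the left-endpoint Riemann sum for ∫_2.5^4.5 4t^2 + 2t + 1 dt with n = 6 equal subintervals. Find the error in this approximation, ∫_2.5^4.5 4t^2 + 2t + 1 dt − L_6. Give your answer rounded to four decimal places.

9.8519

Exact integral: ∫_2.5^4.5 f(t) dt ≈ 116.666667.
L_6 ≈ 106.814815.
Error ≈ 116.666667 − 106.814815 ≈ 9.8519.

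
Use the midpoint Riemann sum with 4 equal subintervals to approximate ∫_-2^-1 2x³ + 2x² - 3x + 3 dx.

Δx = (-1 − (-2))/4 = 0.25.
Midpoints: -1.875, -1.625, -1.375, -1.125.
f(-1.875) = 2.47265625, f(-1.625) = 4.57421875, f(-1.375) = 5.70703125, f(-1.125) = 6.05859375.
Sum = Δx · [f(-1.875) + f(-1.625) + f(-1.375) + f(-1.125)].
Sum = 4.703125.

4.703125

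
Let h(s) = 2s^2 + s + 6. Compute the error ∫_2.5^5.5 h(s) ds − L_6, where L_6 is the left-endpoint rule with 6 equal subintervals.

Exact integral: ∫_2.5^5.5 h(s) ds = 130.5.
L_6 = 118.
Error = 130.5 − 118 = 12.5.

12.5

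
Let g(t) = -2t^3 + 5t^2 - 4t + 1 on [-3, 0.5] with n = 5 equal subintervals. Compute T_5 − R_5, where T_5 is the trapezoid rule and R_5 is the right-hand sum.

39.2

T_5 = 110.25.
R_5 = 71.05.
T_5 − R_5 = 39.2.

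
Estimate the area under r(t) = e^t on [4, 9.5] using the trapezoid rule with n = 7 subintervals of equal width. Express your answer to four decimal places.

Δt = (9.5 − 4)/7 = 11/14.
r(4) ≈ 54.5982, r(67/14) ≈ 119.7869, r(39/7) ≈ 262.8093, r(89/14) ≈ 576.5966, r(50/7) ≈ 1265.0376, r(111/14) ≈ 2775.4590, r(61/7) ≈ 6089.2836, r(9.5) ≈ 13359.7268.
T_7 = (Δt/2)·[r(t_0) + 2r(t_1) + ... + 2r(t_{6}) + r(t_7)].
Sum ≈ 13982.6779.

13982.6779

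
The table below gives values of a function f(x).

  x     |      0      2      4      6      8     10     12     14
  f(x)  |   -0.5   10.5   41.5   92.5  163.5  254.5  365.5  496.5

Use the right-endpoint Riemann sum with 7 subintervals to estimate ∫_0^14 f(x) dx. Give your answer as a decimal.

Δx = 2.
Sum = 2·[10.5 + 41.5 + 92.5 + 163.5 + 254.5 + 365.5 + 496.5] = 2849.

2849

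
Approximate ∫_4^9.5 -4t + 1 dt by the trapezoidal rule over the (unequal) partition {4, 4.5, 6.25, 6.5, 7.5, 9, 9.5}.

-143

Subinterval widths: 0.5, 1.75, 0.25, 1, 1.5, 0.5.
f(4) = -15, f(4.5) = -17, f(6.25) = -24, f(6.5) = -25, f(7.5) = -29, f(9) = -35, f(9.5) = -37.
On each subinterval the trapezoid contributes (Δt_i/2)·[f(t_{i-1}) + f(t_i)].
Sum = -143.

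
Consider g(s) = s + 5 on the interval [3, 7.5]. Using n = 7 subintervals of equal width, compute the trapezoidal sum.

46.125

Δs = (7.5 − 3)/7 = 9/14.
g(3) = 8, g(51/14) = 121/14, g(30/7) = 65/7, g(69/14) = 139/14, g(39/7) = 74/7, g(87/14) = 157/14, g(48/7) = 83/7, g(7.5) = 12.5.
T_7 = (Δs/2)·[g(s_0) + 2g(s_1) + ... + 2g(s_{6}) + g(s_7)].
Sum = 46.125.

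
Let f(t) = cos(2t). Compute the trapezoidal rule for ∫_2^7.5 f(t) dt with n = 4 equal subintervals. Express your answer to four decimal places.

0.1919

Δt = (7.5 − 2)/4 = 1.375.
f(2) ≈ -0.6536, f(3.375) ≈ 0.8930, f(4.75) ≈ -0.9972, f(6.125) ≈ 0.9504, f(7.5) ≈ -0.7597.
T_4 = (Δt/2)·[f(t_0) + 2f(t_1) + 2f(t_2) + 2f(t_3) + f(t_4)].
Sum ≈ 0.1919.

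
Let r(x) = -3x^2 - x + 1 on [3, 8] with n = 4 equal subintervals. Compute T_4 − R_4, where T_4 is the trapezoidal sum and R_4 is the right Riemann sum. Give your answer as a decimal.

106.25

T_4 = -511.40625.
R_4 = -617.65625.
T_4 − R_4 = 106.25.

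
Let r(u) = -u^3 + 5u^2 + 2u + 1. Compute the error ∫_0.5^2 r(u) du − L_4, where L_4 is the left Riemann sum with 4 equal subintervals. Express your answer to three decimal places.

Exact integral: ∫_0.5^2 r(u) du = 14.390625.
L_4 ≈ 11.83301.
Error ≈ 14.390625 − 11.83301 ≈ 2.558.

2.558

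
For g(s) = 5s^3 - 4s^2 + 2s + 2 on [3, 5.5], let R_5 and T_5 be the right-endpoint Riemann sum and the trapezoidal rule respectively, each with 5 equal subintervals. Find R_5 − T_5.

R_5 = 1043.4375.
T_5 = 889.21875.
R_5 − T_5 = 154.21875.

154.21875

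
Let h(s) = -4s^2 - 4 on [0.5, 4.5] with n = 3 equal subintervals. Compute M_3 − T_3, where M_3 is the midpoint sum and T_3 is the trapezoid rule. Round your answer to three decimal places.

M_3 ≈ -134.96296.
T_3 ≈ -142.07407.
M_3 − T_3 ≈ 7.111.

7.111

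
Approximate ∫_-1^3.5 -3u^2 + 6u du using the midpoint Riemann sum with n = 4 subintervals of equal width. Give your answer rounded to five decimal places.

-8.70117

Δu = (3.5 − (-1))/4 = 1.125.
Midpoints: -0.4375, 0.6875, 1.8125, 2.9375.
f(-0.4375) = -3.19921875, f(0.6875) = 2.70703125, f(1.8125) = 1.01953125, f(2.9375) = -8.26171875.
Sum = Δu · [f(-0.4375) + f(0.6875) + f(1.8125) + f(2.9375)].
Sum ≈ -8.70117.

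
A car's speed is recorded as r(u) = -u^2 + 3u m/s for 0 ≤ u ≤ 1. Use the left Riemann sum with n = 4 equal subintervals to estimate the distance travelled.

0.90625

Δu = (1 − 0)/4 = 0.25.
Left endpoints: 0, 0.25, 0.5, 0.75.
r(0) = 0, r(0.25) = 0.6875, r(0.5) = 1.25, r(0.75) = 1.6875.
Sum = Δu · [r(0) + r(0.25) + r(0.5) + r(0.75)].
Sum = 0.90625.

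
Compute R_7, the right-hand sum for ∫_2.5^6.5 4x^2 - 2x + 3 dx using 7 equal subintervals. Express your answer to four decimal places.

Δx = (6.5 − 2.5)/7 = 4/7.
Right endpoints: 43/14, 51/14, 59/14, 67/14, 75/14, 83/14, 6.5.
f(43/14) = 1695/49, f(51/14) = 2391/49, f(59/14) = 3215/49, f(67/14) = 4167/49, f(75/14) = 5247/49, f(83/14) = 6455/49, f(6.5) = 159.
Sum = Δx · [f(43/14) + f(51/14) + f(59/14) + ...].
Sum ≈ 361.0612.

361.0612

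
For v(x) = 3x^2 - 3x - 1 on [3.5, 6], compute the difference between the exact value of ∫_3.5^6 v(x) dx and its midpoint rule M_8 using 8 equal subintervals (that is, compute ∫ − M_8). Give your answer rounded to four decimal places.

0.0610

Exact integral: ∫_3.5^6 v(x) dx = 135.
M_8 ≈ 134.938965.
Error ≈ 135 − 134.938965 ≈ 0.0610.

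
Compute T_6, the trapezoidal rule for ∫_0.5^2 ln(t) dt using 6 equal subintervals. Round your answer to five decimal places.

0.22514

Δt = (2 − 0.5)/6 = 0.25.
f(0.5) ≈ -0.69315, f(0.75) ≈ -0.28768, f(1) ≈ 0.00000, f(1.25) ≈ 0.22314, f(1.5) ≈ 0.40547, f(1.75) ≈ 0.55962, f(2) ≈ 0.69315.
T_6 = (Δt/2)·[f(t_0) + 2f(t_1) + ... + 2f(t_{5}) + f(t_6)].
Sum ≈ 0.22514.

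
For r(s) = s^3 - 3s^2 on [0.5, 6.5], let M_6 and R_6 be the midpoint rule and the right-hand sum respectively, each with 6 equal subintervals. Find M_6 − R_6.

M_6 = 168.
R_6 = 253.5.
M_6 − R_6 = -85.5.

-85.5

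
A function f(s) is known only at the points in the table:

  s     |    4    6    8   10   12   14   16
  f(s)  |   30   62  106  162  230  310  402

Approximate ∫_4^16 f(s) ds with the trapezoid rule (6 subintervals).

Δs = 2.
T_6 = (2/2)·[30 + 2·62 + 2·106 + 2·162 + 2·230 + 2·310 + 402] = 2172.

2172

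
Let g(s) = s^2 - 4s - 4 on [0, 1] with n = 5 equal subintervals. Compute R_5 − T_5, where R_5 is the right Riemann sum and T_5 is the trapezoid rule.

R_5 = -5.96.
T_5 = -5.66.
R_5 − T_5 = -0.3.

-0.3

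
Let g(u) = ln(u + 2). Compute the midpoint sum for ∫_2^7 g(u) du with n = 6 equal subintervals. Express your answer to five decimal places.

9.23385

Δu = (7 − 2)/6 = 5/6.
Midpoints: 29/12, 3.25, 49/12, 59/12, 5.75, 79/12.
g(29/12) ≈ 1.48539, g(3.25) ≈ 1.65823, g(49/12) ≈ 1.80555, g(59/12) ≈ 1.93393, g(5.75) ≈ 2.04769, g(79/12) ≈ 2.14982.
Sum = Δu · [g(29/12) + g(3.25) + g(49/12) + ...].
Sum ≈ 9.23385.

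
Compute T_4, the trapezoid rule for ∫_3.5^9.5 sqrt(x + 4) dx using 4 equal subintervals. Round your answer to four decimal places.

19.3663

Δx = (9.5 − 3.5)/4 = 1.5.
f(3.5) ≈ 2.7386, f(5) ≈ 3.0000, f(6.5) ≈ 3.2404, f(8) ≈ 3.4641, f(9.5) ≈ 3.6742.
T_4 = (Δx/2)·[f(x_0) + 2f(x_1) + 2f(x_2) + 2f(x_3) + f(x_4)].
Sum ≈ 19.3663.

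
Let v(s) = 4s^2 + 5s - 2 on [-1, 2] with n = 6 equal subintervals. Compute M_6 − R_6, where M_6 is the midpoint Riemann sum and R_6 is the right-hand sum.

M_6 = 13.25.
R_6 = 20.75.
M_6 − R_6 = -7.5.

-7.5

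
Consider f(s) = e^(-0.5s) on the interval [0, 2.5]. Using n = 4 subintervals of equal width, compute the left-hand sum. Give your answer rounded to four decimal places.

Δs = (2.5 − 0)/4 = 0.625.
Left endpoints: 0, 0.625, 1.25, 1.875.
f(0) ≈ 1.0000, f(0.625) ≈ 0.7316, f(1.25) ≈ 0.5353, f(1.875) ≈ 0.3916.
Sum = Δs · [f(0) + f(0.625) + f(1.25) + f(1.875)].
Sum ≈ 1.6616.

1.6616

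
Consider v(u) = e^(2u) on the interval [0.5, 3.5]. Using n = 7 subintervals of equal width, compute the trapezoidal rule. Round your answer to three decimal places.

Δu = (3.5 − 0.5)/7 = 3/7.
v(0.5) ≈ 2.718, v(13/14) ≈ 6.405, v(19/14) ≈ 15.094, v(25/14) ≈ 35.567, v(31/14) ≈ 83.812, v(37/14) ≈ 197.495, v(43/14) ≈ 465.381, v(3.5) ≈ 1096.633.
T_7 = (Δu/2)·[v(u_0) + 2v(u_1) + ... + 2v(u_{6}) + v(u_7)].
Sum ≈ 580.042.

580.042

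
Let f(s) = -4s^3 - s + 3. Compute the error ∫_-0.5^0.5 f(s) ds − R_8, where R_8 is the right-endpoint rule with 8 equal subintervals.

Exact integral: ∫_-0.5^0.5 f(s) ds = 3.
R_8 = 2.875.
Error = 3 − 2.875 = 0.125.

0.125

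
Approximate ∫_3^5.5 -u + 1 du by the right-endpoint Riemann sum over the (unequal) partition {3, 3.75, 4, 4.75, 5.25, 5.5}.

Subinterval widths: 0.75, 0.25, 0.75, 0.5, 0.25.
Right endpoints: 3.75, 4, 4.75, 5.25, 5.5.
f(3.75) = -2.75, f(4) = -3, f(4.75) = -3.75, f(5.25) = -4.25, f(5.5) = -4.5.
Sum = Σ Δu_i · f(u_i).
Sum = -8.875.

-8.875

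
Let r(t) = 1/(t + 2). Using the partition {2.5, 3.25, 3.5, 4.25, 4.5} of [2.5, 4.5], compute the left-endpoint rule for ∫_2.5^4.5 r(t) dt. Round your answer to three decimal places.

0.391

Subinterval widths: 0.75, 0.25, 0.75, 0.25.
Left endpoints: 2.5, 3.25, 3.5, 4.25.
r(2.5) = 2/9, r(3.25) = 4/21, r(3.5) = 2/11, r(4.25) = 0.16.
Sum = Σ Δt_i · r(t_i).
Sum ≈ 0.391.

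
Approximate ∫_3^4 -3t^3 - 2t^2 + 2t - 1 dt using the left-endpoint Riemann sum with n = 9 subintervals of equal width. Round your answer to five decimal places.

Δt = (4 − 3)/9 = 1/9.
Left endpoints: 3, 28/9, 29/9, 10/3, 31/9, 32/9, 11/3, 34/9, 35/9.
f(3) = -94, f(28/9) = -25387/243, f(29/9) = -28112/243, f(10/3) = -383/3, f(31/9) = -34126/243, f(32/9) = -37427/243, f(11/3) = -1516/9, f(34/9) = -44647/243, f(35/9) = -48578/243.
Sum = Δt · [f(3) + f(28/9) + f(29/9) + ...].
Sum ≈ -143.15226.

-143.15226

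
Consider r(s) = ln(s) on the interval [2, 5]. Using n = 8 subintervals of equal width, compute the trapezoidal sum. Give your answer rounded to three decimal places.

3.657

Δs = (5 − 2)/8 = 0.375.
r(2) ≈ 0.693, r(2.375) ≈ 0.865, r(2.75) ≈ 1.012, r(3.125) ≈ 1.139, r(3.5) ≈ 1.253, r(3.875) ≈ 1.355, r(4.25) ≈ 1.447, r(4.625) ≈ 1.531, r(5) ≈ 1.609.
T_8 = (Δs/2)·[r(s_0) + 2r(s_1) + ... + 2r(s_{7}) + r(s_8)].
Sum ≈ 3.657.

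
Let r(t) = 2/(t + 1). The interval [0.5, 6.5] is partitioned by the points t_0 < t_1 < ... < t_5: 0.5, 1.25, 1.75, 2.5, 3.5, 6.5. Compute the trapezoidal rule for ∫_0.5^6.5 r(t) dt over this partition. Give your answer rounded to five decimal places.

3.29899

Subinterval widths: 0.75, 0.5, 0.75, 1, 3.
r(0.5) = 4/3, r(1.25) = 8/9, r(1.75) = 8/11, r(2.5) = 4/7, r(3.5) = 4/9, r(6.5) = 4/15.
On each subinterval the trapezoid contributes (Δt_i/2)·[r(t_{i-1}) + r(t_i)].
Sum ≈ 3.29899.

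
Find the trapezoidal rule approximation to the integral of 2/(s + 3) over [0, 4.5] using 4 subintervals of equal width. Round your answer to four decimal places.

1.8520

Δs = (4.5 − 0)/4 = 1.125.
f(0) = 2/3, f(1.125) = 16/33, f(2.25) = 8/21, f(3.375) = 16/51, f(4.5) = 4/15.
T_4 = (Δs/2)·[f(s_0) + 2f(s_1) + 2f(s_2) + 2f(s_3) + f(s_4)].
Sum ≈ 1.8520.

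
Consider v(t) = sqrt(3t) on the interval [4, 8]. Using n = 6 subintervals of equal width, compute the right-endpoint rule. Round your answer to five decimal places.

Δt = (8 − 4)/6 = 2/3.
Right endpoints: 14/3, 16/3, 6, 20/3, 22/3, 8.
v(14/3) ≈ 3.74166, v(16/3) ≈ 4.00000, v(6) ≈ 4.24264, v(20/3) ≈ 4.47214, v(22/3) ≈ 4.69042, v(8) ≈ 4.89898.
Sum = Δt · [v(14/3) + v(16/3) + v(6) + ...].
Sum ≈ 17.36389.

17.36389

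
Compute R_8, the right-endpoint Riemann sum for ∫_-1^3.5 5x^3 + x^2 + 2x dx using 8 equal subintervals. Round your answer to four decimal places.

284.2844

Δx = (3.5 − (-1))/8 = 0.5625.
Right endpoints: -0.4375, 0.125, 0.6875, 1.25, 1.8125, 2.375, 2.9375, 3.5.
f(-0.4375) = -4515/4096, f(0.125) = 141/512, f(0.6875) = 14223/4096, f(1.25) = 13.828125, f(1.8125) = 150249/4096, f(2.375) = 39615/512, f(2.9375) = 578523/4096, f(3.5) = 233.625.
Sum = Δx · [f(-0.4375) + f(0.125) + f(0.6875) + ...].
Sum ≈ 284.2844.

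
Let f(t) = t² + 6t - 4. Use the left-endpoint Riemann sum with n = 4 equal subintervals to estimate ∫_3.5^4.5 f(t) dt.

Δt = (4.5 − 3.5)/4 = 0.25.
Left endpoints: 3.5, 3.75, 4, 4.25.
f(3.5) = 29.25, f(3.75) = 32.5625, f(4) = 36, f(4.25) = 39.5625.
Sum = Δt · [f(3.5) + f(3.75) + f(4) + f(4.25)].
Sum = 34.34375.

34.34375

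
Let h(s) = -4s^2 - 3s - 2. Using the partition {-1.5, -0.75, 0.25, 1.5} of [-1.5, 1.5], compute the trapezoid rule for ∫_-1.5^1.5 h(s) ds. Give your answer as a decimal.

-17.25

Subinterval widths: 0.75, 1, 1.25.
h(-1.5) = -6.5, h(-0.75) = -2, h(0.25) = -3, h(1.5) = -15.5.
On each subinterval the trapezoid contributes (Δs_i/2)·[h(s_{i-1}) + h(s_i)].
Sum = -17.25.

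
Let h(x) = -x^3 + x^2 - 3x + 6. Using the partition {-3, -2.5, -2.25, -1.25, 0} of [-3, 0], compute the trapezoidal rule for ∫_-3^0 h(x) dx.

Subinterval widths: 0.5, 0.25, 1, 1.25.
h(-3) = 51, h(-2.5) = 35.375, h(-2.25) = 29.203125, h(-1.25) = 13.265625, h(0) = 6.
On each subinterval the trapezoid contributes (Δx_i/2)·[h(x_{i-1}) + h(x_i)].
Sum = 62.94140625.

62.94140625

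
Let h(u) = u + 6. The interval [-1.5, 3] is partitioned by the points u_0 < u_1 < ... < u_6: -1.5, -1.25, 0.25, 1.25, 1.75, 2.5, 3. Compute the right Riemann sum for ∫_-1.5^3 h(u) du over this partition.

32.5625

Subinterval widths: 0.25, 1.5, 1, 0.5, 0.75, 0.5.
Right endpoints: -1.25, 0.25, 1.25, 1.75, 2.5, 3.
h(-1.25) = 4.75, h(0.25) = 6.25, h(1.25) = 7.25, h(1.75) = 7.75, h(2.5) = 8.5, h(3) = 9.
Sum = Σ Δu_i · h(u_i).
Sum = 32.5625.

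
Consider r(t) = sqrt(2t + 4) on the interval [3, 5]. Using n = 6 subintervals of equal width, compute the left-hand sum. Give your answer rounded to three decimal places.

Δt = (5 − 3)/6 = 1/3.
Left endpoints: 3, 10/3, 11/3, 4, 13/3, 14/3.
r(3) ≈ 3.162, r(10/3) ≈ 3.266, r(11/3) ≈ 3.367, r(4) ≈ 3.464, r(13/3) ≈ 3.559, r(14/3) ≈ 3.651.
Sum = Δt · [r(3) + r(10/3) + r(11/3) + ...].
Sum ≈ 6.823.

6.823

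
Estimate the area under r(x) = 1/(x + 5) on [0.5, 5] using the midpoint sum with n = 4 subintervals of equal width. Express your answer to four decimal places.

Δx = (5 − 0.5)/4 = 1.125.
Midpoints: 1.0625, 2.1875, 3.3125, 4.4375.
r(1.0625) = 16/97, r(2.1875) = 16/115, r(3.3125) = 16/133, r(4.4375) = 16/151.
Sum = Δx · [r(1.0625) + r(2.1875) + r(3.3125) + r(4.4375)].
Sum ≈ 0.5966.

0.5966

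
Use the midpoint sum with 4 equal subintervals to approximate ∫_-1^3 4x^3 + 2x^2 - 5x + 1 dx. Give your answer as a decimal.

Δx = (3 − (-1))/4 = 1.
Midpoints: -0.5, 0.5, 1.5, 2.5.
f(-0.5) = 3.5, f(0.5) = -0.5, f(1.5) = 11.5, f(2.5) = 63.5.
Sum = Δx · [f(-0.5) + f(0.5) + f(1.5) + f(2.5)].
Sum = 78.

78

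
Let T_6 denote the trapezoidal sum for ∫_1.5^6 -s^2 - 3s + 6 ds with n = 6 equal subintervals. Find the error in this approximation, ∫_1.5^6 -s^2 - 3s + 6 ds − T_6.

0.421875

Exact integral: ∫_1.5^6 f(s) ds = -94.5.
T_6 = -94.921875.
Error = -94.5 − (-94.921875) = 0.421875.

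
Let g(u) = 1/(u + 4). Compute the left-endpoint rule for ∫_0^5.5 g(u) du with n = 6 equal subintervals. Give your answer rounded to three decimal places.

Δu = (5.5 − 0)/6 = 11/12.
Left endpoints: 0, 11/12, 11/6, 2.75, 11/3, 55/12.
g(0) = 0.25, g(11/12) = 12/59, g(11/6) = 6/35, g(2.75) = 4/27, g(11/3) = 3/23, g(55/12) = 12/103.
Sum = Δu · [g(0) + g(11/12) + g(11/6) + ...].
Sum ≈ 0.935.

0.935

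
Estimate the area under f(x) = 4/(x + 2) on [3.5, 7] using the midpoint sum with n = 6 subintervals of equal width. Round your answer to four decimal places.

Δx = (7 − 3.5)/6 = 7/12.
Midpoints: 91/24, 4.375, 119/24, 133/24, 6.125, 161/24.
f(91/24) = 96/139, f(4.375) = 32/51, f(119/24) = 96/167, f(133/24) = 96/181, f(6.125) = 32/65, f(161/24) = 96/209.
Sum = Δx · [f(91/24) + f(4.375) + f(119/24) + ...].
Sum ≈ 1.9687.

1.9687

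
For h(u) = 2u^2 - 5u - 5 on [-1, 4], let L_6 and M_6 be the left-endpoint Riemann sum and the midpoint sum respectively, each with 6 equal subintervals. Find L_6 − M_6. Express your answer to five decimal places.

-0.34722

L_6 ≈ -20.0925926.
M_6 ≈ -19.7453704.
L_6 − M_6 ≈ -0.34722.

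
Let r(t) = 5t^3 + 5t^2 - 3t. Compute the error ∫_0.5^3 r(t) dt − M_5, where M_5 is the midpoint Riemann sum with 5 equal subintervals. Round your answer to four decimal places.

1.6276

Exact integral: ∫_0.5^3 r(t) dt ≈ 132.838542.
M_5 = 131.2109375.
Error ≈ 132.838542 − 131.2109375 ≈ 1.6276.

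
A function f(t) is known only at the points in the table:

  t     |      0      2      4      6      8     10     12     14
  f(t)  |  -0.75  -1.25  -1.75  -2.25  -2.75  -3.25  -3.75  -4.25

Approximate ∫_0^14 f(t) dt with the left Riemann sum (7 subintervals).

Δt = 2.
Sum = 2·[(-0.75) + (-1.25) + (-1.75) + (-2.25) + (-2.75) + (-3.25) + (-3.75)] = -31.5.

-31.5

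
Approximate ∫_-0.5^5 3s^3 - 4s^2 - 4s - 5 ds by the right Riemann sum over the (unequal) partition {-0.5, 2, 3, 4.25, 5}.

Subinterval widths: 2.5, 1, 1.25, 0.75.
Right endpoints: 2, 3, 4.25, 5.
f(2) = -5, f(3) = 28, f(4.25) = 136.046875, f(5) = 250.
Sum = Σ Δs_i · f(s_i).
Sum = 373.05859375.

373.05859375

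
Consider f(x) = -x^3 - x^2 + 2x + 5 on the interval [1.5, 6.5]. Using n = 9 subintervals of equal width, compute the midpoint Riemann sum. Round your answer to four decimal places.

-468.7449

Δx = (6.5 − 1.5)/9 = 5/9.
Midpoints: 16/9, 7/3, 26/9, 31/9, 4, 41/9, 46/9, 17/3, 56/9.
f(16/9) = -163/729, f(7/3) = -229/27, f(26/9) = -15803/729, f(31/9) = -29773/729, f(4) = -67, f(41/9) = -73763/729, f(46/9) = -105283/729, f(17/3) = -5339/27, f(56/9) = -191123/729.
Sum = Δx · [f(16/9) + f(7/3) + f(26/9) + ...].
Sum ≈ -468.7449.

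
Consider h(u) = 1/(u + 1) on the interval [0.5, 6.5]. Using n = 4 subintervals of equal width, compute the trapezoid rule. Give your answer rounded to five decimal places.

Δu = (6.5 − 0.5)/4 = 1.5.
h(0.5) = 2/3, h(2) = 1/3, h(3.5) = 2/9, h(5) = 1/6, h(6.5) = 2/15.
T_4 = (Δu/2)·[h(u_0) + 2h(u_1) + 2h(u_2) + 2h(u_3) + h(u_4)].
Sum ≈ 1.68333.

1.68333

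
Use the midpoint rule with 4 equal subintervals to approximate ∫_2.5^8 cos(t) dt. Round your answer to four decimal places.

Δt = (8 − 2.5)/4 = 1.375.
Midpoints: 3.1875, 4.5625, 5.9375, 7.3125.
f(3.1875) ≈ -0.9989, f(4.5625) ≈ -0.1493, f(5.9375) ≈ 0.9408, f(7.3125) ≈ 0.5154.
Sum = Δt · [f(3.1875) + f(4.5625) + f(5.9375) + f(7.3125)].
Sum ≈ 0.4235.

0.4235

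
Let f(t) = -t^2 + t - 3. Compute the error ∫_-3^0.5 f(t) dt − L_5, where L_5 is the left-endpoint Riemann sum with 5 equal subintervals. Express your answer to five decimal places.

4.57333

Exact integral: ∫_-3^0.5 f(t) dt ≈ -23.9166667.
L_5 = -28.49.
Error ≈ -23.9166667 − (-28.49) ≈ 4.57333.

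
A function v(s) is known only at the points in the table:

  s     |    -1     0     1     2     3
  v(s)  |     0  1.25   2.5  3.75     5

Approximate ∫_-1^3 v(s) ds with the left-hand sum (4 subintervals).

7.5

Δs = 1.
Sum = 1·[0 + 1.25 + 2.5 + 3.75] = 7.5.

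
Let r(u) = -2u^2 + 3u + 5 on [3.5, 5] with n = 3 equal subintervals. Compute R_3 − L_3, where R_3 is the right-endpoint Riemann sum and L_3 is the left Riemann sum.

-10.5

R_3 = -33.5.
L_3 = -23.
R_3 − L_3 = -10.5.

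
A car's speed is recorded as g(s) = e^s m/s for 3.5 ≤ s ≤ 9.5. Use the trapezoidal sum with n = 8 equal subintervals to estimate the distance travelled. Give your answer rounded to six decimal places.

13945.517212

Δs = (9.5 − 3.5)/8 = 0.75.
g(3.5) ≈ 33.115452, g(4.25) ≈ 70.105412, g(5) ≈ 148.413159, g(5.75) ≈ 314.190660, g(6.5) ≈ 665.141633, g(7.25) ≈ 1408.104848, g(8) ≈ 2980.957987, g(8.75) ≈ 6310.688108, g(9.5) ≈ 13359.726830.
T_8 = (Δs/2)·[g(s_0) + 2g(s_1) + ... + 2g(s_{7}) + g(s_8)].
Sum ≈ 13945.517212.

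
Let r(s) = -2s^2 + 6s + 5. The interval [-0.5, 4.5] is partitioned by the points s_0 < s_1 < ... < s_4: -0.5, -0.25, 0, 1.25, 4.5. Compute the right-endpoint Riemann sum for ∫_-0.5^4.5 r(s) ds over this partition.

Subinterval widths: 0.25, 0.25, 1.25, 3.25.
Right endpoints: -0.25, 0, 1.25, 4.5.
r(-0.25) = 3.375, r(0) = 5, r(1.25) = 9.375, r(4.5) = -8.5.
Sum = Σ Δs_i · r(s_i).
Sum = -13.8125.

-13.8125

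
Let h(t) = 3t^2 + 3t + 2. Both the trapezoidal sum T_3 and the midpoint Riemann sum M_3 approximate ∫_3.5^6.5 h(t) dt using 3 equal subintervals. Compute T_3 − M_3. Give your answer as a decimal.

2.25

T_3 = 284.25.
M_3 = 282.
T_3 − M_3 = 2.25.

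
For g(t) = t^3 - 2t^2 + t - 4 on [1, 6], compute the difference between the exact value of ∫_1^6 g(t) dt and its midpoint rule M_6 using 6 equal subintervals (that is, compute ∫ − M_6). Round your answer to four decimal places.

2.4595

Exact integral: ∫_1^6 g(t) dt ≈ 177.916667.
M_6 ≈ 175.457176.
Error ≈ 177.916667 − 175.457176 ≈ 2.4595.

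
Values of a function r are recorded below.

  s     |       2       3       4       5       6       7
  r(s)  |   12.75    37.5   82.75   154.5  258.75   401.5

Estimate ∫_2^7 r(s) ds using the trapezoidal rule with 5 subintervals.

740.625

Δs = 1.
T_5 = (1/2)·[12.75 + 2·37.5 + 2·82.75 + 2·154.5 + 2·258.75 + 401.5] = 740.625.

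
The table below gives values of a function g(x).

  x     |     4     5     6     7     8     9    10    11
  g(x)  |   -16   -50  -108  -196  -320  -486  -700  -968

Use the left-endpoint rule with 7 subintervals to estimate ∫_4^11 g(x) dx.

-1876

Δx = 1.
Sum = 1·[(-16) + (-50) + (-108) + (-196) + (-320) + (-486) + (-700)] = -1876.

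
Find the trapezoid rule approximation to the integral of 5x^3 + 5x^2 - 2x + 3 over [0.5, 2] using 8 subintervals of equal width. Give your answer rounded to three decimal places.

Δx = (2 − 0.5)/8 = 0.1875.
f(0.5) = 3.875, f(0.6875) = 22991/4096, f(0.875) = 4315/512, f(1.0625) = 51269/4096, f(1.25) = 18.078125, f(1.4375) = 103667/4096, f(1.625) = 17617/512, f(1.8125) = 186665/4096, f(2) = 59.
T_8 = (Δx/2)·[f(x_0) + 2f(x_1) + ... + 2f(x_{7}) + f(x_8)].
Sum ≈ 34.006.

34.006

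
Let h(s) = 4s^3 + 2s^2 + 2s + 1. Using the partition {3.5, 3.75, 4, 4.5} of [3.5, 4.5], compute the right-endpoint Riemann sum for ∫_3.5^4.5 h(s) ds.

Subinterval widths: 0.25, 0.25, 0.5.
Right endpoints: 3.75, 4, 4.5.
h(3.75) = 247.5625, h(4) = 297, h(4.5) = 415.
Sum = Σ Δs_i · h(s_i).
Sum = 343.640625.

343.640625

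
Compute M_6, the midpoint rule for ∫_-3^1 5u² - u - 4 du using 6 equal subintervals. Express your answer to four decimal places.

Δu = (1 − (-3))/6 = 2/3.
Midpoints: -8/3, -2, -4/3, -2/3, 0, 2/3.
f(-8/3) = 308/9, f(-2) = 18, f(-4/3) = 56/9, f(-2/3) = -10/9, f(0) = -4, f(2/3) = -22/9.
Sum = Δu · [f(-8/3) + f(-2) + f(-4/3) + ...].
Sum ≈ 33.9259.

33.9259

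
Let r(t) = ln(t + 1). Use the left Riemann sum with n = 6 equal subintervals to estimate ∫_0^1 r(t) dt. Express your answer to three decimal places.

0.327

Δt = (1 − 0)/6 = 1/6.
Left endpoints: 0, 1/6, 1/3, 0.5, 2/3, 5/6.
r(0) ≈ 0.000, r(1/6) ≈ 0.154, r(1/3) ≈ 0.288, r(0.5) ≈ 0.405, r(2/3) ≈ 0.511, r(5/6) ≈ 0.606.
Sum = Δt · [r(0) + r(1/6) + r(1/3) + ...].
Sum ≈ 0.327.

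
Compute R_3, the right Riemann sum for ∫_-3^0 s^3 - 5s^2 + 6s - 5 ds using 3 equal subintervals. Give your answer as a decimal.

Δs = (0 − (-3))/3 = 1.
Right endpoints: -2, -1, 0.
f(-2) = -45, f(-1) = -17, f(0) = -5.
Sum = Δs · [f(-2) + f(-1) + f(0)].
Sum = -67.

-67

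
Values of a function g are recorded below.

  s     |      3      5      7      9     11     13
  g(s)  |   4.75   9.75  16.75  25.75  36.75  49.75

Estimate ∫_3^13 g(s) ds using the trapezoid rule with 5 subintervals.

232.5

Δs = 2.
T_5 = (2/2)·[4.75 + 2·9.75 + 2·16.75 + 2·25.75 + 2·36.75 + 49.75] = 232.5.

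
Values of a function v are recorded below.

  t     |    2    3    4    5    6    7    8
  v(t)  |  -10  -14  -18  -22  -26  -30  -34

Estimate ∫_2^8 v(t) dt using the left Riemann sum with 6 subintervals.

Δt = 1.
Sum = 1·[(-10) + (-14) + (-18) + (-22) + (-26) + (-30)] = -120.

-120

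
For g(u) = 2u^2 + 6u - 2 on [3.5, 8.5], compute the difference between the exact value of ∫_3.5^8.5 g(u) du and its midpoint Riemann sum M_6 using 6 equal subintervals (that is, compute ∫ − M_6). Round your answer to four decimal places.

0.5787

Exact integral: ∫_3.5^8.5 g(u) du ≈ 550.833333.
M_6 ≈ 550.254630.
Error ≈ 550.833333 − 550.254630 ≈ 0.5787.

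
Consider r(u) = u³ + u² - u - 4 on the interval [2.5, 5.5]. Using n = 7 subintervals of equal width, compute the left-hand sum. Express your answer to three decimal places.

Δu = (5.5 − 2.5)/7 = 3/7.
Left endpoints: 2.5, 41/14, 47/14, 53/14, 59/14, 65/14, 71/14.
r(2.5) = 15.375, r(41/14) = 73443/2744, r(47/14) = 114561/2744, r(53/14) = 166839/2744, r(59/14) = 231573/2744, r(65/14) = 310059/2744, r(71/14) = 403593/2744.
Sum = Δu · [r(2.5) + r(41/14) + r(47/14) + ...].
Sum ≈ 209.640.

209.640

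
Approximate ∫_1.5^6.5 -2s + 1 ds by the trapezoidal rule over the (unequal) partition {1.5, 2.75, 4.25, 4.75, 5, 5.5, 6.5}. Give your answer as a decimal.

Subinterval widths: 1.25, 1.5, 0.5, 0.25, 0.5, 1.
f(1.5) = -2, f(2.75) = -4.5, f(4.25) = -7.5, f(4.75) = -8.5, f(5) = -9, f(5.5) = -10, f(6.5) = -12.
On each subinterval the trapezoid contributes (Δs_i/2)·[f(s_{i-1}) + f(s_i)].
Sum = -35.

-35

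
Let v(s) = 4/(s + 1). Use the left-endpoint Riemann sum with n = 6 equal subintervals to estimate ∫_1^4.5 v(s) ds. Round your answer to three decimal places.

Δs = (4.5 − 1)/6 = 7/12.
Left endpoints: 1, 19/12, 13/6, 2.75, 10/3, 47/12.
v(1) = 2, v(19/12) = 48/31, v(13/6) = 24/19, v(2.75) = 16/15, v(10/3) = 12/13, v(47/12) = 48/59.
Sum = Δs · [v(1) + v(19/12) + v(13/6) + ...].
Sum ≈ 4.442.

4.442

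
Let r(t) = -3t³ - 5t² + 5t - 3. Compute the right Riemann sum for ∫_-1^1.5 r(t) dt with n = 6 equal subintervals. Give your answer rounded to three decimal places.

-16.670

Δt = (1.5 − (-1))/6 = 5/12.
Right endpoints: -7/12, -1/6, 0.25, 2/3, 13/12, 1.5.
r(-7/12) = -4045/576, r(-1/6) = -95/24, r(0.25) = -2.109375, r(2/3) = -25/9, r(13/12) = -7.265625, r(1.5) = -16.875.
Sum = Δt · [r(-7/12) + r(-1/6) + r(0.25) + ...].
Sum ≈ -16.670.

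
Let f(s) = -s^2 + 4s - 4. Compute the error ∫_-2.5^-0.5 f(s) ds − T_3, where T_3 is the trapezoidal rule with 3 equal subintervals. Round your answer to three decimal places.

Exact integral: ∫_-2.5^-0.5 f(s) ds ≈ -25.16667.
T_3 ≈ -25.31481.
Error ≈ -25.16667 − (-25.31481) ≈ 0.148.

0.148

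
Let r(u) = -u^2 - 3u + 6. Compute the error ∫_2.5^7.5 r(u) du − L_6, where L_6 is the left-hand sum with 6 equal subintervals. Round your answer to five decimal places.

Exact integral: ∫_2.5^7.5 r(u) du ≈ -180.4166667.
L_6 ≈ -153.9120370.
Error ≈ -180.4166667 − (-153.9120370) ≈ -26.50463.

-26.50463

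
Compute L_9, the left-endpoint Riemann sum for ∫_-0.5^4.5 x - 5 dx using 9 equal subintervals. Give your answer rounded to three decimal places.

Δx = (4.5 − (-0.5))/9 = 5/9.
Left endpoints: -0.5, 1/18, 11/18, 7/6, 31/18, 41/18, 17/6, 61/18, 71/18.
f(-0.5) = -5.5, f(1/18) = -89/18, f(11/18) = -79/18, f(7/6) = -23/6, f(31/18) = -59/18, f(41/18) = -49/18, f(17/6) = -13/6, f(61/18) = -29/18, f(71/18) = -19/18.
Sum = Δx · [f(-0.5) + f(1/18) + f(11/18) + ...].
Sum ≈ -16.389.

-16.389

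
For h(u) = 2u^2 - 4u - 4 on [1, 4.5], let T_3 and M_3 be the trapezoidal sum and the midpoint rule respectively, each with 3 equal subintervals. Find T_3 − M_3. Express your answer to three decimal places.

T_3 ≈ 9.17130.
M_3 ≈ 6.78935.
T_3 − M_3 ≈ 2.382.

2.382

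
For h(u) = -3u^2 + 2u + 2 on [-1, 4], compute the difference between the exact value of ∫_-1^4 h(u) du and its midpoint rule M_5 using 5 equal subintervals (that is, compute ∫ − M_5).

-1.25

Exact integral: ∫_-1^4 h(u) du = -40.
M_5 = -38.75.
Error = -40 − (-38.75) = -1.25.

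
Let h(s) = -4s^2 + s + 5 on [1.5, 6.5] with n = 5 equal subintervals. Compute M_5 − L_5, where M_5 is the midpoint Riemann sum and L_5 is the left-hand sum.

-72.5

M_5 = -315.
L_5 = -242.5.
M_5 − L_5 = -72.5.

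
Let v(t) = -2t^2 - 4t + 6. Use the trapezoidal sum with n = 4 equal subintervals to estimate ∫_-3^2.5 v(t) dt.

Δt = (2.5 − (-3))/4 = 1.375.
v(-3) = 0, v(-1.625) = 7.21875, v(-0.25) = 6.875, v(1.125) = -1.03125, v(2.5) = -16.5.
T_4 = (Δt/2)·[v(t_0) + 2v(t_1) + 2v(t_2) + 2v(t_3) + v(t_4)].
Sum = 6.6171875.

6.6171875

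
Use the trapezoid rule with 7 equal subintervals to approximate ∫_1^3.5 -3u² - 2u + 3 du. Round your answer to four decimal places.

-45.7844

Δu = (3.5 − 1)/7 = 5/14.
f(1) = -2, f(19/14) = -1027/196, f(12/7) = -453/49, f(29/14) = -2747/196, f(17/7) = -958/49, f(39/14) = -5067/196, f(22/7) = -1613/49, f(3.5) = -40.75.
T_7 = (Δu/2)·[f(u_0) + 2f(u_1) + ... + 2f(u_{6}) + f(u_7)].
Sum ≈ -45.7844.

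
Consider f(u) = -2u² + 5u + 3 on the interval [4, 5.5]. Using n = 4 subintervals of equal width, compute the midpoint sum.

-28.08984375

Δu = (5.5 − 4)/4 = 0.375.
Midpoints: 4.1875, 4.5625, 4.9375, 5.3125.
f(4.1875) = -11.1328125, f(4.5625) = -15.8203125, f(4.9375) = -21.0703125, f(5.3125) = -26.8828125.
Sum = Δu · [f(4.1875) + f(4.5625) + f(4.9375) + f(5.3125)].
Sum = -28.08984375.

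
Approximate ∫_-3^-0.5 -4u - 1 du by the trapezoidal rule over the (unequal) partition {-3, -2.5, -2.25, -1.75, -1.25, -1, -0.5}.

Subinterval widths: 0.5, 0.25, 0.5, 0.5, 0.25, 0.5.
f(-3) = 11, f(-2.5) = 9, f(-2.25) = 8, f(-1.75) = 6, f(-1.25) = 4, f(-1) = 3, f(-0.5) = 1.
On each subinterval the trapezoid contributes (Δu_i/2)·[f(u_{i-1}) + f(u_i)].
Sum = 15.

15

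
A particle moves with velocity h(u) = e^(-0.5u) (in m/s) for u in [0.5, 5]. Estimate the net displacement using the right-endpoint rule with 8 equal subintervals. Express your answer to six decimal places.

Δu = (5 − 0.5)/8 = 0.5625.
Right endpoints: 1.0625, 1.625, 2.1875, 2.75, 3.3125, 3.875, 4.4375, 5.
h(1.0625) ≈ 0.587870, h(1.625) ≈ 0.443747, h(2.1875) ≈ 0.334958, h(2.75) ≈ 0.252840, h(3.3125) ≈ 0.190853, h(3.875) ≈ 0.144064, h(4.4375) ≈ 0.108745, h(5) ≈ 0.082085.
Sum = Δu · [h(1.0625) + h(1.625) + h(2.1875) + ...].
Sum ≈ 1.206653.

1.206653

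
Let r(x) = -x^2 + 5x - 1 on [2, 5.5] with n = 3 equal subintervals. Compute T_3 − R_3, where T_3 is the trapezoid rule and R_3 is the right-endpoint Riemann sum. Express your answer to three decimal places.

T_3 ≈ 8.53935.
R_3 ≈ 3.43519.
T_3 − R_3 ≈ 5.104.

5.104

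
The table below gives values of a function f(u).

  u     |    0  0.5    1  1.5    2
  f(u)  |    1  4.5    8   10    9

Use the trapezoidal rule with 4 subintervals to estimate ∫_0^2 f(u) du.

Δu = 0.5.
T_4 = (0.5/2)·[1 + 2·4.5 + 2·8 + 2·10 + 9] = 13.75.

13.75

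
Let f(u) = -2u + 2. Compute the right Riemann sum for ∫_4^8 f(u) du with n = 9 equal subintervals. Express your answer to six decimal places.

Δu = (8 − 4)/9 = 4/9.
Right endpoints: 40/9, 44/9, 16/3, 52/9, 56/9, 20/3, 64/9, 68/9, 8.
f(40/9) = -62/9, f(44/9) = -70/9, f(16/3) = -26/3, f(52/9) = -86/9, f(56/9) = -94/9, f(20/3) = -34/3, f(64/9) = -110/9, f(68/9) = -118/9, f(8) = -14.
Sum = Δu · [f(40/9) + f(44/9) + f(16/3) + ...].
Sum ≈ -41.777778.

-41.777778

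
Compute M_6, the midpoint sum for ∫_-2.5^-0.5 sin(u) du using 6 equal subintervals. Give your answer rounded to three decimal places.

-1.687

Δu = (-0.5 − (-2.5))/6 = 1/3.
Midpoints: -7/3, -2, -5/3, -4/3, -1, -2/3.
f(-7/3) ≈ -0.723, f(-2) ≈ -0.909, f(-5/3) ≈ -0.995, f(-4/3) ≈ -0.972, f(-1) ≈ -0.841, f(-2/3) ≈ -0.618.
Sum = Δu · [f(-7/3) + f(-2) + f(-5/3) + ...].
Sum ≈ -1.687.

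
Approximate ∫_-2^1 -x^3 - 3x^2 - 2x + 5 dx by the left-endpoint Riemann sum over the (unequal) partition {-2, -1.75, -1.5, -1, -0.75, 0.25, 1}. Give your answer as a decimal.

Subinterval widths: 0.25, 0.25, 0.5, 0.25, 1, 0.75.
Left endpoints: -2, -1.75, -1.5, -1, -0.75, 0.25.
f(-2) = 5, f(-1.75) = 4.671875, f(-1.5) = 4.625, f(-1) = 5, f(-0.75) = 5.234375, f(0.25) = 4.296875.
Sum = Σ Δx_i · f(x_i).
Sum = 14.4375.

14.4375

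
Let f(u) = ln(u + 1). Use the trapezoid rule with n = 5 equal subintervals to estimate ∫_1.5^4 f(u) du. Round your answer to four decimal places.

Δu = (4 − 1.5)/5 = 0.5.
f(1.5) ≈ 0.9163, f(2) ≈ 1.0986, f(2.5) ≈ 1.2528, f(3) ≈ 1.3863, f(3.5) ≈ 1.5041, f(4) ≈ 1.6094.
T_5 = (Δu/2)·[f(u_0) + 2f(u_1) + ... + 2f(u_{4}) + f(u_5)].
Sum ≈ 3.2523.

3.2523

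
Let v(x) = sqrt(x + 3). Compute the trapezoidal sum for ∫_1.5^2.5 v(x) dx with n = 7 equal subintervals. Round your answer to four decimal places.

2.2351

Δx = (2.5 − 1.5)/7 = 1/7.
v(1.5) ≈ 2.1213, v(23/14) ≈ 2.1547, v(25/14) ≈ 2.1876, v(27/14) ≈ 2.2200, v(29/14) ≈ 2.2520, v(31/14) ≈ 2.2835, v(33/14) ≈ 2.3146, v(2.5) ≈ 2.3452.
T_7 = (Δx/2)·[v(x_0) + 2v(x_1) + ... + 2v(x_{6}) + v(x_7)].
Sum ≈ 2.2351.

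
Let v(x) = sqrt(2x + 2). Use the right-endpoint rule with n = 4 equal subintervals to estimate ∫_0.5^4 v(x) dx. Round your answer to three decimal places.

9.418

Δx = (4 − 0.5)/4 = 0.875.
Right endpoints: 1.375, 2.25, 3.125, 4.
v(1.375) ≈ 2.179, v(2.25) ≈ 2.550, v(3.125) ≈ 2.872, v(4) ≈ 3.162.
Sum = Δx · [v(1.375) + v(2.25) + v(3.125) + v(4)].
Sum ≈ 9.418.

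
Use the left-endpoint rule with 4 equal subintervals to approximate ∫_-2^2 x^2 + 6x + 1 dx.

-2

Δx = (2 − (-2))/4 = 1.
Left endpoints: -2, -1, 0, 1.
f(-2) = -7, f(-1) = -4, f(0) = 1, f(1) = 8.
Sum = Δx · [f(-2) + f(-1) + f(0) + f(1)].
Sum = -2.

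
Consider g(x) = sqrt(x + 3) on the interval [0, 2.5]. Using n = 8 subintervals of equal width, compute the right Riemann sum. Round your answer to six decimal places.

5.230186

Δx = (2.5 − 0)/8 = 0.3125.
Right endpoints: 0.3125, 0.625, 0.9375, 1.25, 1.5625, 1.875, 2.1875, 2.5.
g(0.3125) ≈ 1.820027, g(0.625) ≈ 1.903943, g(0.9375) ≈ 1.984313, g(1.25) ≈ 2.061553, g(1.5625) ≈ 2.136001, g(1.875) ≈ 2.207940, g(2.1875) ≈ 2.277608, g(2.5) ≈ 2.345208.
Sum = Δx · [g(0.3125) + g(0.625) + g(0.9375) + ...].
Sum ≈ 5.230186.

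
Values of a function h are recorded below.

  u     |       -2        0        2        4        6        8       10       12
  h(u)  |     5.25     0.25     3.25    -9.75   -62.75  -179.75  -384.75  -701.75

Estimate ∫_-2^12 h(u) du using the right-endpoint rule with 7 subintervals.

Δu = 2.
Sum = 2·[0.25 + 3.25 + (-9.75) + (-62.75) + (-179.75) + (-384.75) + (-701.75)] = -2670.5.

-2670.5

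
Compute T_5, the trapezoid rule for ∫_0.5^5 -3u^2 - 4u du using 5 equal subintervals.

-176.1975

Δu = (5 − 0.5)/5 = 0.9.
f(0.5) = -2.75, f(1.4) = -11.48, f(2.3) = -25.07, f(3.2) = -43.52, f(4.1) = -66.83, f(5) = -95.
T_5 = (Δu/2)·[f(u_0) + 2f(u_1) + ... + 2f(u_{4}) + f(u_5)].
Sum = -176.1975.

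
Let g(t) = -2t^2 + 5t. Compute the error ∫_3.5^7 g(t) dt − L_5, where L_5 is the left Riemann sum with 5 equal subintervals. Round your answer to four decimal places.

-19.0283

Exact integral: ∫_3.5^7 g(t) dt ≈ -108.208333.
L_5 = -89.18.
Error ≈ -108.208333 − (-89.18) ≈ -19.0283.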